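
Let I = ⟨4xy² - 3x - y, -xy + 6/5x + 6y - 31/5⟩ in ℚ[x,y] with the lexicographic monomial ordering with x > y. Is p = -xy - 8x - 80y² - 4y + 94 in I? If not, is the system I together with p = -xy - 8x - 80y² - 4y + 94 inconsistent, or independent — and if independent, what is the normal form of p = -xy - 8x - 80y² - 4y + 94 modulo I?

Adjoining -xy - 8x - 80y² - 4y + 94 makes the ideal the whole ring: the system is inconsistent.

First compute the reduced Gröbner basis of I by Buchberger's algorithm.
f_1 = 4xy² - 3x - y, LT = xy².
f_2 = -xy + 6/5x + 6y - 31/5, LT = xy.

S(f_1,f_2): lcm = xy². S = 6/5xy - ¾x + 6y² - 129/20y.
  reduce S modulo (f_1, f_2):
  remainder 69/100x + 6y² + ¾y - 186/25 ≠ 0; add h_3 = 69/100x + 6y² + ¾y - 186/25 to the basis.

S(f_1,h_3): lcm = xy². S = -¾x - 200/23y⁴ - 25/23y³ + 248/23y² - ¼y.
  reduce S modulo (f_1, f_2, h_3):
  remainder -200/23y⁴ - 25/23y³ + 398/23y² + 13/23y - 186/23 ≠ 0; add h_4 = -200/23y⁴ - 25/23y³ + 398/23y² + 13/23y - 186/23 to the basis.

S(f_2,h_3): lcm = xy. S = -6/5x - 200/23y³ - 25/23y² + 110/23y + 31/5.
  reduce S modulo (f_1, f_2, h_3, h_4):
  remainder -200/23y³ + 215/23y² + 140/23y - 155/23 ≠ 0; add h_5 = -200/23y³ + 215/23y² + 140/23y - 155/23 to the basis.

The other S-polynomials (S(f_1,h_4), S(f_2,h_4), S(h_3,h_4), S(f_1,h_5), S(f_2,h_5), S(h_3,h_5), S(h_4,h_5)) all reduce to 0 modulo the current basis, so we have a Gröbner basis.
Inter-reduce: drop elements whose leading term is divisible by another's, tail-reduce, and make monic.
Reduced Gröbner basis: {x + 200/23y² + 25/23y - 248/23, y³ - 43/40y² - 7/10y + 31/40}.
Label its elements g_1 = x + 200/23y² + 25/23y - 248/23, g_2 = y³ - 43/40y² - 7/10y + 31/40.

Reduce p = -xy - 8x - 80y² - 4y + 94 modulo G:
  leading term xy: subtract (-y)·g_1 from -xy - 8x - 80y² - 4y + 94 → -8x + 200/23y³ - 1815/23y² - 340/23y + 94
  leading term x: subtract (-8)·g_1 from -8x + 200/23y³ - 1815/23y² - 340/23y + 94 → 200/23y³ - 215/23y² - 140/23y + 178/23
  leading term y³: subtract (200/23)·g_2 from 200/23y³ - 215/23y² - 140/23y + 178/23 → 1
  leading term 1: no divisor's leading term divides it; move 1 to the remainder.
  normal form = 1.
The normal form is nonzero, so p ∉ I. Since p minus its normal form lies in I, I + (p) = I + (r) where r = 1; decide whether this ideal is the whole ring.
Here r = 1 is a nonzero constant, hence a unit: 1 ∈ I + (p), the Gröbner basis of I + (p) is {1}, and the enlarged system has no common solution — adjoining p is inconsistent.

The remainder on division by a Gröbner basis is unique — it is the normal form.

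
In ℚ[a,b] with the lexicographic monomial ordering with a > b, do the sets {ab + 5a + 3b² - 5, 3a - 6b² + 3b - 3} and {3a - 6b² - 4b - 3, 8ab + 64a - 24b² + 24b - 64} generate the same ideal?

Equality of ideals is decidable: compute both reduced Gröbner bases (unique for the ordering) and check whether they agree.
Buchberger on the first generating set:
f_1 = ab + 5a + 3b² - 5, LT = ab.
f_2 = 3a - 6b² + 3b - 3, LT = a.

S(f_1,f_2): lcm = ab. S = 5a + 2b³ + 2b² + b - 5.
  leading term a: subtract (5/3)·f_2 from 5a + 2b³ + 2b² + b - 5 → 2b³ + 12b² - 4b
  leading term b³: no divisor's leading term divides it; move 2b³ to the remainder.
  leading term b²: no divisor's leading term divides it; move 12b² to the remainder.
  leading term b: no divisor's leading term divides it; move -4b to the remainder.
  remainder 2b³ + 12b² - 4b ≠ 0; add g_3 = 2b³ + 12b² - 4b to the basis.

S(f_1,g_3): lcm = ab³. S = -ab² + 2ab + 3b⁴ - 5b².
  leading term ab²: subtract (-b)·f_1 from -ab² + 2ab + 3b⁴ - 5b² → 7ab + 3b⁴ + 3b³ - 5b² - 5b
  leading term ab: subtract (7)·f_1 from 7ab + 3b⁴ + 3b³ - 5b² - 5b → -35a + 3b⁴ + 3b³ - 26b² - 5b + 35
  leading term a: subtract (-35/3)·f_2 from -35a + 3b⁴ + 3b³ - 26b² - 5b + 35 → 3b⁴ + 3b³ - 96b² + 30b
  leading term b⁴: subtract (3/2b)·g_3 from 3b⁴ + 3b³ - 96b² + 30b → -15b³ - 90b² + 30b
  leading term b³: subtract (-15/2)·g_3 from -15b³ - 90b² + 30b → 0
  remainder 0.

S(f_2,g_3): leading monomials are coprime, so the S-polynomial reduces to 0 (Buchberger's first criterion).
Every S-polynomial of the final basis reduces to 0, so we have a Gröbner basis.
Inter-reduce: drop elements whose leading term is divisible by another's, tail-reduce, and make monic.
Reduced Gröbner basis: {a - 2b² + b - 1, b³ + 6b² - 2b}.

Buchberger on the second generating set:
h_1 = 3a - 6b² - 4b - 3, LT = a.
h_2 = 8ab + 64a - 24b² + 24b - 64, LT = ab.

S(h_1,h_2): lcm = ab. S = -8a - 2b³ + 5/3b² - 4b + 8.
  leading term a: subtract (-8/3)·h_1 from -8a - 2b³ + 5/3b² - 4b + 8 → -2b³ - 43/3b² - 44/3b
  leading term b³: no divisor's leading term divides it; move -2b³ to the remainder.
  leading term b²: no divisor's leading term divides it; move -43/3b² to the remainder.
  leading term b: no divisor's leading term divides it; move -44/3b to the remainder.
  remainder -2b³ - 43/3b² - 44/3b ≠ 0; add k_3 = -2b³ - 43/3b² - 44/3b to the basis.

S(h_1,k_3): leading monomials are coprime, so the S-polynomial reduces to 0 (Buchberger's first criterion).
S(h_2,k_3): lcm = ab³. S = ⅚ab² - 22/3ab - 3b⁴ + 3b³ - 8b².
  leading term ab²: subtract (5/18b²)·h_1 from ⅚ab² - 22/3ab - 3b⁴ + 3b³ - 8b² → -22/3ab - 4/3b⁴ + 37/9b³ - 43/6b²
  leading term ab: subtract (-22/9b)·h_1 from -22/3ab - 4/3b⁴ + 37/9b³ - 43/6b² → -4/3b⁴ - 95/9b³ - 305/18b² - 22/3b
  leading term b⁴: subtract (⅔b)·k_3 from -4/3b⁴ - 95/9b³ - 305/18b² - 22/3b → -b³ - 43/6b² - 22/3b
  leading term b³: subtract (½)·k_3 from -b³ - 43/6b² - 22/3b → 0
  remainder 0.

Every S-polynomial of the final basis reduces to 0, so we have a Gröbner basis.
Inter-reduce: drop elements whose leading term is divisible by another's, tail-reduce, and make monic.
Reduced Gröbner basis: {a - 2b² - 4/3b - 1, b³ + 43/6b² + 22/3b}.

The bases are distinct; the ideals are different.
The same test decides containment: I ⊆ J iff every generator of I reduces to 0 modulo a Gröbner basis of J.

No, the ideals differ.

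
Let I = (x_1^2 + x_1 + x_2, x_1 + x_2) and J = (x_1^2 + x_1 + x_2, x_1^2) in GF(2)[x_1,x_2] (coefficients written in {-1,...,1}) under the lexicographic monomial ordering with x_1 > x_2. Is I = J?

For a fixed monomial order, each ideal has a unique reduced Gröbner basis; comparing bases decides equality.
Buchberger on the first generating set:
f_1 = x_1^2 + x_1 + x_2, LT = x_1^2.
f_2 = x_1 + x_2, LT = x_1.

S(f_1,f_2): lcm = x_1^2. S = x_1x_2 + x_1 + x_2.
  leading term x_1x_2: subtract (x_2)·f_2 from x_1x_2 + x_1 + x_2 → x_1 + x_2^2 + x_2
  leading term x_1: subtract (1)·f_2 from x_1 + x_2^2 + x_2 → x_2^2
  leading term x_2^2: no divisor's leading term divides it; move x_2^2 to the remainder.
  remainder x_2^2 ≠ 0; add g_3 = x_2^2 to the basis.

The other S-polynomials (S(f_1,g_3), S(f_2,g_3)) all reduce to 0 modulo the current basis, so we have a Gröbner basis.
Inter-reduce: drop elements whose leading term is divisible by another's, tail-reduce, and make monic.
Reduced Gröbner basis: {x_1 + x_2, x_2^2}.

Buchberger on the second generating set:
h_1 = x_1^2 + x_1 + x_2, LT = x_1^2.
h_2 = x_1^2, LT = x_1^2.

S(h_1,h_2): lcm = x_1^2. S = x_1 + x_2.
  leading term x_1: no divisor's leading term divides it; move x_1 to the remainder.
  leading term x_2: no divisor's leading term divides it; move x_2 to the remainder.
  remainder x_1 + x_2 ≠ 0; add k_3 = x_1 + x_2 to the basis.

S(h_1,k_3): lcm = x_1^2. S = x_1x_2 + x_1 + x_2.
  leading term x_1x_2: subtract (x_2)·k_3 from x_1x_2 + x_1 + x_2 → x_1 + x_2^2 + x_2
  leading term x_1: subtract (1)·k_3 from x_1 + x_2^2 + x_2 → x_2^2
  leading term x_2^2: no divisor's leading term divides it; move x_2^2 to the remainder.
  remainder x_2^2 ≠ 0; add k_4 = x_2^2 to the basis.

The other S-polynomials (S(h_2,k_3), S(h_1,k_4), S(h_2,k_4), S(k_3,k_4)) all reduce to 0 modulo the current basis, so we have a Gröbner basis.
Inter-reduce: drop elements whose leading term is divisible by another's, tail-reduce, and make monic.
Reduced Gröbner basis: {x_1 + x_2, x_2^2}.

These coincide, so the ideals are equal.

Yes, the ideals are equal.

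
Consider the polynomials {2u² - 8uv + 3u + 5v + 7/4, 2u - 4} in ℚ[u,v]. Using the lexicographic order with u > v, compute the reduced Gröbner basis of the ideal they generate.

f_1 = 2u² - 8uv + 3u + 5v + 7/4, LT = u².
f_2 = 2u - 4, LT = u.

S(f_1,f_2): lcm = u². S = -4uv + 7/2u + 5/2v + ⅞.
  leading term uv: subtract (-2v)·f_2 from -4uv + 7/2u + 5/2v + ⅞ → 7/2u - 11/2v + ⅞
  leading term u: subtract (7/4)·f_2 from 7/2u - 11/2v + ⅞ → -11/2v + 63/8
  leading term v: no divisor's leading term divides it; move -11/2v to the remainder.
  leading term 1: no divisor's leading term divides it; move 63/8 to the remainder.
  remainder -11/2v + 63/8 ≠ 0; add g_3 = -11/2v + 63/8 to the basis.

The other S-polynomials (S(f_1,g_3), S(f_2,g_3)) all reduce to 0 modulo the current basis, so we have a Gröbner basis.
Inter-reduce: drop elements whose leading term is divisible by another's, tail-reduce, and make monic.

G = {u - 2, v - 63/44}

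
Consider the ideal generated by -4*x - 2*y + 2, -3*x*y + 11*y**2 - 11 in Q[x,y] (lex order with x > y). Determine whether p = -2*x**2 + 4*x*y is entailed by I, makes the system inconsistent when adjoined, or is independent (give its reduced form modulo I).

First compute the reduced Gröbner basis of I by Buchberger's algorithm.
f_1 = -4*x - 2*y + 2, LT = x.
f_2 = -3*x*y + 11*y**2 - 11, LT = x*y.

S(f_1,f_2): lcm = x*y. S = 25/6*y**2 - 1/2*y - 11/3.
  reduce S modulo (f_1, f_2):
  remainder 25/6*y**2 - 1/2*y - 11/3 ≠ 0; add h_3 = 25/6*y**2 - 1/2*y - 11/3 to the basis.

The other S-polynomials (S(f_1,h_3), S(f_2,h_3)) all reduce to 0 modulo the current basis, so we have a Gröbner basis.
Inter-reduce: drop elements whose leading term is divisible by another's, tail-reduce, and make monic.
Reduced Gröbner basis: {x + 1/2*y - 1/2, y**2 - 3/25*y - 22/25}.
Label its elements g_1 = x + 1/2*y - 1/2, g_2 = y**2 - 3/25*y - 22/25.

Reduce p = -2*x**2 + 4*x*y modulo G:
  leading term x**2: subtract (-2*x)·g_1 from -2*x**2 + 4*x*y → 5*x*y - x
  leading term x*y: subtract (5*y)·g_1 from 5*x*y - x → -x - 5/2*y**2 + 5/2*y
  leading term x: subtract (-1)·g_1 from -x - 5/2*y**2 + 5/2*y → -5/2*y**2 + 3*y - 1/2
  leading term y**2: subtract (-5/2)·g_2 from -5/2*y**2 + 3*y - 1/2 → 27/10*y - 27/10
  leading term y: no divisor's leading term divides it; move 27/10*y to the remainder.
  leading term 1: no divisor's leading term divides it; move -27/10 to the remainder.
  normal form = 27/10*y - 27/10.
The normal form is nonzero, so p ∉ I. Since p minus its normal form lies in I, I + (p) = I + (r) where r = 27/10*y - 27/10; decide whether this ideal is the whole ring.
Run Buchberger on G together with r (pairs among the g_i already reduce to 0 since G is a Gröbner basis):
g_1 = x + 1/2*y - 1/2, LT = x.
g_2 = y**2 - 3/25*y - 22/25, LT = y**2.
r = 27/10*y - 27/10, LT = y.

The S-polynomials (S(g_1,g_2), S(g_1,r), S(g_2,r)) all reduce to 0 modulo the current basis, so we have a Gröbner basis.
Inter-reduce: drop elements whose leading term is divisible by another's, tail-reduce, and make monic.
Reduced Gröbner basis: {x, y - 1}.
The reduced Gröbner basis of I + (p) is {x, y - 1} ≠ {1}, a proper ideal, so the enlarged system stays consistent: p is independent of I, with normal form 27/10*y - 27/10.

-2*x**2 + 4*x*y is independent of I; its normal form modulo I is 27/10*y - 27/10.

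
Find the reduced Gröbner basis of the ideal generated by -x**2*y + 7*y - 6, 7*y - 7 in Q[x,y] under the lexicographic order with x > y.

G = {x**2 - 1, y - 1}

f_1 = -x**2*y + 7*y - 6, LT = x**2*y.
f_2 = 7*y - 7, LT = y.

S(f_1,f_2): lcm = x**2*y. S = x**2 - 7*y + 6.
  leading term x**2: no divisor's leading term divides it; move x**2 to the remainder.
  leading term y: subtract (-1)·f_2 from -7*y + 6 → -1
  leading term 1: no divisor's leading term divides it; move -1 to the remainder.
  remainder x**2 - 1 ≠ 0; add g_3 = x**2 - 1 to the basis.

S(f_1,g_3): lcm = x**2*y. S = -6*y + 6.
  leading term y: subtract (-6/7)·f_2 from -6*y + 6 → 0
  remainder 0.

S(f_2,g_3): leading monomials are coprime, so the S-polynomial reduces to 0 (Buchberger's first criterion).
Every S-polynomial of the final basis reduces to 0, so we have a Gröbner basis.
Inter-reduce: drop elements whose leading term is divisible by another's, tail-reduce, and make monic.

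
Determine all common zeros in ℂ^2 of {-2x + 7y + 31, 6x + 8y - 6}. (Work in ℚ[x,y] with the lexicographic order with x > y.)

{(5, -3)}

Compute a lex Gröbner basis by Buchberger's algorithm.
f_1 = -2x + 7y + 31, LT = x.
f_2 = 6x + 8y - 6, LT = x.

S(f_1,f_2): lcm = x. S = -29/6y - 29/2.
  leading term y: no divisor's leading term divides it; move -29/6y to the remainder.
  leading term 1: no divisor's leading term divides it; move -29/2 to the remainder.
  remainder -29/6y - 29/2 ≠ 0; add h_3 = -29/6y - 29/2 to the basis.

The other S-polynomials (S(f_1,h_3), S(f_2,h_3)) all reduce to 0 modulo the current basis, so we have a Gröbner basis.
Inter-reduce: drop elements whose leading term is divisible by another's, tail-reduce, and make monic.
Reduced Gröbner basis: {x - 5, y + 3}.

From the last basis element, y + 3 = 0, so y takes values in {-3}. Each choice, substituted upward through the basis, yields the corresponding point(s) of the solution set.
  y = -3: the earlier basis element becomes x - 5 = 0, giving x = 5 — point (5, -3).
Substituting each solution back into the original system confirms all equations vanish.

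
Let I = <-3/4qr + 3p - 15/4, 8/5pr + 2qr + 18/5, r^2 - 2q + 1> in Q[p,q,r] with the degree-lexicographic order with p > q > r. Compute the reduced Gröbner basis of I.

G = {p^2 + 15p - q + 5/2r - 25/2, pq - 13p - 2r + 10, pr + 5p - 4, q^2 + 10p - 1/2q + 5/2r - 8, qr - 4p + 5, r^2 - 2q + 1}

This is the nonlinear analogue of row-reducing a linear system.

f_1 = -3/4qr + 3p - 15/4, LT = qr.
f_2 = 8/5pr + 2qr + 18/5, LT = pr.
f_3 = r^2 - 2q + 1, LT = r^2.

S(f_1,f_2): lcm = pqr. S = -5/4q^2r - 4p^2 + 5p - 9/4q.
  reduce S modulo (f_1, f_2, f_3):
  remainder -4p^2 - 5pq + 5p + 4q ≠ 0; add g_4 = -4p^2 - 5pq + 5p + 4q to the basis.

S(f_1,f_3): lcm = qr^2. S = -4pr + 2q^2 - q + 5r.
  reduce S modulo (f_1, f_2, f_3, g_4):
  remainder 2q^2 + 20p - q + 5r - 16 ≠ 0; add g_5 = 2q^2 + 20p - q + 5r - 16 to the basis.

S(f_2,f_3): lcm = pr^2. S = 5/4qr^2 + 2pq - p + 9/4r.
  reduce S modulo (f_1, f_2, f_3, g_4, g_5):
  remainder 2pq - 26p - 4r + 20 ≠ 0; add g_6 = 2pq - 26p - 4r + 20 to the basis.

The other S-polynomials (S(f_1,g_4), S(f_2,g_4), S(f_3,g_4), S(f_1,g_5), S(f_2,g_5), S(f_3,g_5), S(g_4,g_5), S(f_1,g_6), S(f_2,g_6), S(f_3,g_6), S(g_4,g_6), S(g_5,g_6)) all reduce to 0 modulo the current basis, so we have a Gröbner basis.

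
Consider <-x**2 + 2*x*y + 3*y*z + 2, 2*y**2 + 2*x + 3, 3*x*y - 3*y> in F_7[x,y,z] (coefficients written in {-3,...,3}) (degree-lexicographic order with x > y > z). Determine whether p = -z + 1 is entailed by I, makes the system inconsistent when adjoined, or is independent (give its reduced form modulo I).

Adjoining -z + 1 makes the ideal the whole ring: the system is inconsistent.

First compute the reduced Gröbner basis of I by Buchberger's algorithm.
f_1 = -x**2 + 2*x*y + 3*y*z + 2, LT = x**2.
f_2 = 2*y**2 + 2*x + 3, LT = y**2.
f_3 = 3*x*y - 3*y, LT = x*y.

S(f_1,f_3): lcm = x**2*y. S = -2*x*y**2 - 3*y**2*z + x*y - 2*y.
  reduce S modulo (f_1, f_2, f_3):
  remainder 3*x*z - y*z + 3*x + 3*y + z - 3 ≠ 0; add h_4 = 3*x*z - y*z + 3*x + 3*y + z - 3 to the basis.

S(f_2,f_3): lcm = x*y**2. S = x**2 + y**2 - 2*x.
  reduce S modulo (f_1, f_2, f_3, h_4):
  remainder 3*y*z - 3*x + 2*y - 3 ≠ 0; add h_5 = 3*y*z - 3*x + 2*y - 3 to the basis.

S(f_1,h_4): lcm = x**2*z. S = 3*x*y*z - 3*y*z**2 - x**2 - x*y + 2*x*z + x - 2*z.
  reduce S modulo (f_1, f_2, f_3, h_4, h_5):
  remainder -x + 1 ≠ 0; add h_6 = -x + 1 to the basis.

S(h_4,h_6): lcm = x*z. S = 2*y*z + x + y - z - 1.
  reduce S modulo (f_1, f_2, f_3, h_4, h_5, h_6):
  remainder 2*y - z - 3 ≠ 0; add h_7 = 2*y - z - 3 to the basis.

S(h_5,h_7): lcm = y*z. S = -3*z**2 - x + 3*y - 2*z - 1.
  reduce S modulo (f_1, f_2, f_3, h_4, h_5, h_6, h_7):
  remainder -3*z**2 + 3*z - 1 ≠ 0; add h_8 = -3*z**2 + 3*z - 1 to the basis.

The other S-polynomials (S(f_1,f_2), S(f_2,h_4), S(f_3,h_4), S(f_1,h_5), S(f_2,h_5), S(f_3,h_5), S(h_4,h_5), S(f_1,h_6), S(f_2,h_6), S(f_3,h_6), S(h_5,h_6), S(f_1,h_7), S(f_2,h_7), S(f_3,h_7), S(h_4,h_7), S(h_6,h_7), S(f_1,h_8), S(f_2,h_8), S(f_3,h_8), S(h_4,h_8), S(h_5,h_8), S(h_6,h_8), S(h_7,h_8)) all reduce to 0 modulo the current basis, so we have a Gröbner basis.
Inter-reduce: drop elements whose leading term is divisible by another's, tail-reduce, and make monic.
Reduced Gröbner basis: {z**2 - z - 2, x - 1, y + 3*z + 2}.
Label its elements g_1 = z**2 - z - 2, g_2 = x - 1, g_3 = y + 3*z + 2.

Reduce p = -z + 1 modulo G:
  leading term z: no divisor's leading term divides it; move -z to the remainder.
  leading term 1: no divisor's leading term divides it; move 1 to the remainder.
  normal form = -z + 1.
The normal form is nonzero, so p ∉ I. Since p minus its normal form lies in I, I + (p) = I + (r) where r = -z + 1; decide whether this ideal is the whole ring.
Run Buchberger on G together with r (pairs among the g_i already reduce to 0 since G is a Gröbner basis):
g_1 = z**2 - z - 2, LT = z**2.
g_2 = x - 1, LT = x.
g_3 = y + 3*z + 2, LT = y.
r = -z + 1, LT = z.

S(g_1,r): lcm = z**2. S = -2.
  reduce S modulo (g_1, g_2, g_3, r):
  remainder -2 ≠ 0; add m_5 = -2 to the basis.

The other S-polynomials (S(g_1,g_2), S(g_1,g_3), S(g_2,g_3), S(g_2,r), S(g_3,r), S(g_1,m_5), S(g_2,m_5), S(g_3,m_5), S(r,m_5)) all reduce to 0 modulo the current basis, so we have a Gröbner basis.
Inter-reduce: drop elements whose leading term is divisible by another's, tail-reduce, and make monic.
Reduced Gröbner basis: {1}.
The reduced Gröbner basis of I + (p) is {1}: the ideal is the whole ring, so the enlarged system has no common solution — adjoining p is inconsistent.

Ideal membership is decidable via reduction modulo a Gröbner basis.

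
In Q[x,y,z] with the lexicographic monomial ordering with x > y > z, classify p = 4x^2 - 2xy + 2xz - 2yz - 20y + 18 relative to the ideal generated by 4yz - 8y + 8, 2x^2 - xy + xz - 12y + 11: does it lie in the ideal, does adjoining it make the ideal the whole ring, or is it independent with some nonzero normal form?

4x^2 - 2xy + 2xz - 2yz - 20y + 18 lies in I (it reduces to 0).

First compute the reduced Gröbner basis of I by Buchberger's algorithm.
f_1 = 4yz - 8y + 8, LT = yz.
f_2 = 2x^2 - xy + xz - 12y + 11, LT = x^2.

The S-polynomials (S(f_1,f_2)) all reduce to 0 modulo the current basis, so we have a Gröbner basis.
Inter-reduce: drop elements whose leading term is divisible by another's, tail-reduce, and make monic.
Reduced Gröbner basis: {x^2 - 1/2xy + 1/2xz - 6y + 11/2, yz - 2y + 2}.
Label its elements g_1 = x^2 - 1/2xy + 1/2xz - 6y + 11/2, g_2 = yz - 2y + 2.

Reduce p = 4x^2 - 2xy + 2xz - 2yz - 20y + 18 modulo G:
  leading term x^2: subtract (4)·g_1 from 4x^2 - 2xy + 2xz - 2yz - 20y + 18 → -2yz + 4y - 4
  leading term yz: subtract (-2)·g_2 from -2yz + 4y - 4 → 0
  normal form = 0.
Since the normal form is 0, p ∈ I.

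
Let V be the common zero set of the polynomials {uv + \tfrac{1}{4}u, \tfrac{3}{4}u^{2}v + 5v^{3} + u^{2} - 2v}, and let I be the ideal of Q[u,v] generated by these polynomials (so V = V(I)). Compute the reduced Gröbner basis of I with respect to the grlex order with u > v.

G = {u^{3} + \tfrac{27}{52}u, v^{3} + \tfrac{13}{80}u^{2} - \tfrac{2}{5}v, uv + \tfrac{1}{4}u}

f_1 = uv + \tfrac{1}{4}u, LT = uv.
f_2 = \tfrac{3}{4}u^{2}v + 5v^{3} + u^{2} - 2v, LT = u^{2}v.

S(f_1,f_2): lcm = u^{2}v. S = -\tfrac{20}{3}v^{3} - \tfrac{13}{12}u^{2} + \tfrac{8}{3}v.
  reduce S modulo (f_1, f_2):
  remainder -\tfrac{20}{3}v^{3} - \tfrac{13}{12}u^{2} + \tfrac{8}{3}v ≠ 0; add g_3 = -\tfrac{20}{3}v^{3} - \tfrac{13}{12}u^{2} + \tfrac{8}{3}v to the basis.

S(f_1,g_3): lcm = uv^{3}. S = -\tfrac{13}{80}u^{3} + \tfrac{1}{4}uv^{2} + \tfrac{2}{5}uv.
  reduce S modulo (f_1, f_2, g_3):
  remainder -\tfrac{13}{80}u^{3} - \tfrac{27}{320}u ≠ 0; add g_4 = -\tfrac{13}{80}u^{3} - \tfrac{27}{320}u to the basis.

The other S-polynomials (S(f_2,g_3), S(f_1,g_4), S(f_2,g_4), S(g_3,g_4)) all reduce to 0 modulo the current basis, so we have a Gröbner basis.
Inter-reduce: drop elements whose leading term is divisible by another's, tail-reduce, and make monic.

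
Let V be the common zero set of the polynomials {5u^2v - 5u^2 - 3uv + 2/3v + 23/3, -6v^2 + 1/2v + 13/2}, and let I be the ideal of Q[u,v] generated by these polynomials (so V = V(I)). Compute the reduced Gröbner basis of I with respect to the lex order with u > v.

G = {u^2 - 18/5uv - 39/10u + 10v + 93/10, v^2 - 1/12v - 13/12}

f_1 = 5u^2v - 5u^2 - 3uv + 2/3v + 23/3, LT = u^2v.
f_2 = -6v^2 + 1/2v + 13/2, LT = v^2.

S(f_1,f_2): lcm = u^2v^2. S = -11/12u^2v + 13/12u^2 - 3/5uv^2 + 2/15v^2 + 23/15v.
  leading term u^2v: subtract (-11/60)·f_1 from -11/12u^2v + 13/12u^2 - 3/5uv^2 + 2/15v^2 + 23/15v → 1/6u^2 - 3/5uv^2 - 11/20uv + 2/15v^2 + 149/90v + 253/180
  leading term u^2: no divisor's leading term divides it; move 1/6u^2 to the remainder.
  leading term uv^2: subtract (1/10u)·f_2 from -3/5uv^2 - 11/20uv + 2/15v^2 + 149/90v + 253/180 → -3/5uv - 13/20u + 2/15v^2 + 149/90v + 253/180
  leading term uv: no divisor's leading term divides it; move -3/5uv to the remainder.
  leading term u: no divisor's leading term divides it; move -13/20u to the remainder.
  leading term v^2: subtract (-1/45)·f_2 from 2/15v^2 + 149/90v + 253/180 → 5/3v + 31/20
  leading term v: no divisor's leading term divides it; move 5/3v to the remainder.
  leading term 1: no divisor's leading term divides it; move 31/20 to the remainder.
  remainder 1/6u^2 - 3/5uv - 13/20u + 5/3v + 31/20 ≠ 0; add g_3 = 1/6u^2 - 3/5uv - 13/20u + 5/3v + 31/20 to the basis.

The other S-polynomials (S(f_1,g_3), S(f_2,g_3)) all reduce to 0 modulo the current basis, so we have a Gröbner basis.
Inter-reduce: drop elements whose leading term is divisible by another's, tail-reduce, and make monic.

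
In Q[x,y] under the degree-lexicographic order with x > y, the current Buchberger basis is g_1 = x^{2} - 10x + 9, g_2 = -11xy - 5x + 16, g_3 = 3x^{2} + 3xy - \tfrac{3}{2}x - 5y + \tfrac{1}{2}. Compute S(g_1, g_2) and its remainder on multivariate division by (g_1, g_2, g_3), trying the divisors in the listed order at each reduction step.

S(g_1, g_2) = -\tfrac{5}{11}x^{2} - 10xy + \tfrac{16}{11}x + 9y; remainder on division = \tfrac{16}{11}x + 9y - \tfrac{115}{11}.

lcm(LM(g_1), LM(g_2)) = x^{2}y.
S = (lcm/LT(g_1))·g_1 − (lcm/LT(g_2))·g_2 = -\tfrac{5}{11}x^{2} - 10xy + \tfrac{16}{11}x + 9y.
Reduce S modulo (g_1, g_2, g_3) in that order:
  leading term x^{2}: subtract (-\tfrac{5}{11})·g_1 from -\tfrac{5}{11}x^{2} - 10xy + \tfrac{16}{11}x + 9y → -10xy - \tfrac{34}{11}x + 9y + \tfrac{45}{11}
  leading term xy: subtract (\tfrac{10}{11})·g_2 from -10xy - \tfrac{34}{11}x + 9y + \tfrac{45}{11} → \tfrac{16}{11}x + 9y - \tfrac{115}{11}
  leading term x: no divisor's leading term divides it; move \tfrac{16}{11}x to the remainder.
  leading term y: no divisor's leading term divides it; move 9y to the remainder.
  leading term 1: no divisor's leading term divides it; move -\tfrac{115}{11} to the remainder.
The remainder \tfrac{16}{11}x + 9y - \tfrac{115}{11} is nonzero, so it would be added as the next basis element.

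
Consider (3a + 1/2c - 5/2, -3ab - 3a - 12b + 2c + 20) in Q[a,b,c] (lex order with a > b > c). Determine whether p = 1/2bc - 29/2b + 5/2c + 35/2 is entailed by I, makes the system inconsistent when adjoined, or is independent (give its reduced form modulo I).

1/2bc - 29/2b + 5/2c + 35/2 lies in I (it reduces to 0).

First compute the reduced Gröbner basis of I by Buchberger's algorithm.
f_1 = 3a + 1/2c - 5/2, LT = a.
f_2 = -3ab - 3a - 12b + 2c + 20, LT = ab.

S(f_1,f_2): lcm = ab. S = -a + 1/6bc - 29/6b + 2/3c + 20/3.
  leading term a: subtract (-1/3)·f_1 from -a + 1/6bc - 29/6b + 2/3c + 20/3 → 1/6bc - 29/6b + 5/6c + 35/6
  leading term bc: no divisor's leading term divides it; move 1/6bc to the remainder.
  leading term b: no divisor's leading term divides it; move -29/6b to the remainder.
  leading term c: no divisor's leading term divides it; move 5/6c to the remainder.
  leading term 1: no divisor's leading term divides it; move 35/6 to the remainder.
  remainder 1/6bc - 29/6b + 5/6c + 35/6 ≠ 0; add h_3 = 1/6bc - 29/6b + 5/6c + 35/6 to the basis.

S(f_1,h_3): leading monomials are coprime, so the S-polynomial reduces to 0 (Buchberger's first criterion).
S(f_2,h_3): lcm = abc. S = 29ab - 4ac - 35a + 4bc - 2/3c^2 - 20/3c.
  leading term ab: subtract (29/3b)·f_1 from 29ab - 4ac - 35a + 4bc - 2/3c^2 - 20/3c → -4ac - 35a - 5/6bc + 145/6b - 2/3c^2 - 20/3c
  leading term ac: subtract (-4/3c)·f_1 from -4ac - 35a - 5/6bc + 145/6b - 2/3c^2 - 20/3c → -35a - 5/6bc + 145/6b - 10c
  leading term a: subtract (-35/3)·f_1 from -35a - 5/6bc + 145/6b - 10c → -5/6bc + 145/6b - 25/6c - 175/6
  leading term bc: subtract (-5)·h_3 from -5/6bc + 145/6b - 25/6c - 175/6 → 0
  remainder 0.

Every S-polynomial of the final basis reduces to 0, so we have a Gröbner basis.
Inter-reduce: drop elements whose leading term is divisible by another's, tail-reduce, and make monic.
Reduced Gröbner basis: {a + 1/6c - 5/6, bc - 29b + 5c + 35}.
Label its elements g_1 = a + 1/6c - 5/6, g_2 = bc - 29b + 5c + 35.

Reduce p = 1/2bc - 29/2b + 5/2c + 35/2 modulo G:
  leading term bc: subtract (1/2)·g_2 from 1/2bc - 29/2b + 5/2c + 35/2 → 0
  normal form = 0.
Since the normal form is 0, p ∈ I.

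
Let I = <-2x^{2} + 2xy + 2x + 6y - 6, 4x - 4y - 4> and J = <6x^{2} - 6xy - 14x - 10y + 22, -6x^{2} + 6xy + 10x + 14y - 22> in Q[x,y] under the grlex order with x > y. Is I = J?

No, the ideals differ.

Equality of ideals is decidable: compute both reduced Gröbner bases (unique for the ordering) and check whether they agree.
Buchberger on the first generating set:
f_1 = -2x^{2} + 2xy + 2x + 6y - 6, LT = x^{2}.
f_2 = 4x - 4y - 4, LT = x.

S(f_1,f_2): lcm = x^{2}. S = -3y + 3.
  leading term y: no divisor's leading term divides it; move -3y to the remainder.
  leading term 1: no divisor's leading term divides it; move 3 to the remainder.
  remainder -3y + 3 ≠ 0; add g_3 = -3y + 3 to the basis.

S(f_1,g_3): leading monomials are coprime, so the S-polynomial reduces to 0 (Buchberger's first criterion).
S(f_2,g_3): leading monomials are coprime, so the S-polynomial reduces to 0 (Buchberger's first criterion).
Every S-polynomial of the final basis reduces to 0, so we have a Gröbner basis.
Inter-reduce: drop elements whose leading term is divisible by another's, tail-reduce, and make monic.
Reduced Gröbner basis: {x - 2, y - 1}.

Buchberger on the second generating set:
h_1 = 6x^{2} - 6xy - 14x - 10y + 22, LT = x^{2}.
h_2 = -6x^{2} + 6xy + 10x + 14y - 22, LT = x^{2}.

S(h_1,h_2): lcm = x^{2}. S = -\tfrac{2}{3}x + \tfrac{2}{3}y.
  leading term x: no divisor's leading term divides it; move -\tfrac{2}{3}x to the remainder.
  leading term y: no divisor's leading term divides it; move \tfrac{2}{3}y to the remainder.
  remainder -\tfrac{2}{3}x + \tfrac{2}{3}y ≠ 0; add k_3 = -\tfrac{2}{3}x + \tfrac{2}{3}y to the basis.

S(h_1,k_3): lcm = x^{2}. S = -\tfrac{7}{3}x - \tfrac{5}{3}y + \tfrac{11}{3}.
  leading term x: subtract (\tfrac{7}{2})·k_3 from -\tfrac{7}{3}x - \tfrac{5}{3}y + \tfrac{11}{3} → -4y + \tfrac{11}{3}
  leading term y: no divisor's leading term divides it; move -4y to the remainder.
  leading term 1: no divisor's leading term divides it; move \tfrac{11}{3} to the remainder.
  remainder -4y + \tfrac{11}{3} ≠ 0; add k_4 = -4y + \tfrac{11}{3} to the basis.

S(h_2,k_3): lcm = x^{2}. S = -\tfrac{5}{3}x - \tfrac{7}{3}y + \tfrac{11}{3}.
  leading term x: subtract (\tfrac{5}{2})·k_3 from -\tfrac{5}{3}x - \tfrac{7}{3}y + \tfrac{11}{3} → -4y + \tfrac{11}{3}
  leading term y: subtract (1)·k_4 from -4y + \tfrac{11}{3} → 0
  remainder 0.

S(h_1,k_4): leading monomials are coprime, so the S-polynomial reduces to 0 (Buchberger's first criterion).
S(h_2,k_4): leading monomials are coprime, so the S-polynomial reduces to 0 (Buchberger's first criterion).
S(k_3,k_4): leading monomials are coprime, so the S-polynomial reduces to 0 (Buchberger's first criterion).
Every S-polynomial of the final basis reduces to 0, so we have a Gröbner basis.
Inter-reduce: drop elements whose leading term is divisible by another's, tail-reduce, and make monic.
Reduced Gröbner basis: {x - \tfrac{11}{12}, y - \tfrac{11}{12}}.

These differ, so the ideals are not equal.
The same test decides containment: I ⊆ J iff every generator of I reduces to 0 modulo a Gröbner basis of J.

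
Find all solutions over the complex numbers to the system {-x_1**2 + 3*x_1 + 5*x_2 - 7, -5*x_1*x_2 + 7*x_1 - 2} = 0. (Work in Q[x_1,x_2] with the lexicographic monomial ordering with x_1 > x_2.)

Compute a lex Gröbner basis by Buchberger's algorithm.
f_1 = -x_1**2 + 3*x_1 + 5*x_2 - 7, LT = x_1**2.
f_2 = -5*x_1*x_2 + 7*x_1 - 2, LT = x_1*x_2.

S(f_1,f_2): lcm = x_1**2*x_2. S = 7/5*x_1**2 - 3*x_1*x_2 - 2/5*x_1 - 5*x_2**2 + 7*x_2.
  reduce S modulo (f_1, f_2):
  remainder -2/5*x_1 - 5*x_2**2 + 14*x_2 - 43/5 ≠ 0; add h_3 = -2/5*x_1 - 5*x_2**2 + 14*x_2 - 43/5 to the basis.

S(f_2,h_3): lcm = x_1*x_2. S = -7/5*x_1 - 25/2*x_2**3 + 35*x_2**2 - 43/2*x_2 + 2/5.
  reduce S modulo (f_1, f_2, h_3):
  remainder -25/2*x_2**3 + 105/2*x_2**2 - 141/2*x_2 + 61/2 ≠ 0; add h_4 = -25/2*x_2**3 + 105/2*x_2**2 - 141/2*x_2 + 61/2 to the basis.

The other S-polynomials (S(f_1,h_3), S(f_1,h_4), S(f_2,h_4), S(h_3,h_4)) all reduce to 0 modulo the current basis, so we have a Gröbner basis.
Inter-reduce: drop elements whose leading term is divisible by another's, tail-reduce, and make monic.
Reduced Gröbner basis: {x_1 + 25/2*x_2**2 - 35*x_2 + 43/2, x_2**3 - 21/5*x_2**2 + 141/25*x_2 - 61/25}.

The lex basis is triangular: the last element involves only x_2. Solving x_2**3 - 21/5*x_2**2 + 141/25*x_2 - 61/25 = 0 gives x_2 ∈ {1, 8/5 - sqrt(3)/5, sqrt(3)/5 + 8/5}; substituting each value into the earlier elements determines the remaining variables.
  x_2 = 1: the earlier basis element becomes x_1 - 1 = 0, giving x_1 = 1 — point (1, 1).
  x_2 = 8/5 - sqrt(3)/5: the earlier basis element becomes x_1 - sqrt(3) - 1 = 0, giving x_1 = 1 + sqrt(3) — point (1 + sqrt(3), 8/5 - sqrt(3)/5).
  x_2 = sqrt(3)/5 + 8/5: the earlier basis element becomes x_1 - 1 + sqrt(3) = 0, giving x_1 = 1 - sqrt(3) — point (1 - sqrt(3), sqrt(3)/5 + 8/5).

{(1, 1), (1 + sqrt(3), 8/5 - sqrt(3)/5), (1 - sqrt(3), sqrt(3)/5 + 8/5)}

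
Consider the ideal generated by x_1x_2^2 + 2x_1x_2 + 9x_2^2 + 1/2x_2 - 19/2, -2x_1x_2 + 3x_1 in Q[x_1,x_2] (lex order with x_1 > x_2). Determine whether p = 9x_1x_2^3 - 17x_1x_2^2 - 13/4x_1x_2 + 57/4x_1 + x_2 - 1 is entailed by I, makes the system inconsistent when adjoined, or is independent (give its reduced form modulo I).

First compute the reduced Gröbner basis of I by Buchberger's algorithm.
f_1 = x_1x_2^2 + 2x_1x_2 + 9x_2^2 + 1/2x_2 - 19/2, LT = x_1x_2^2.
f_2 = -2x_1x_2 + 3x_1, LT = x_1x_2.

S(f_1,f_2): lcm = x_1x_2^2. S = 7/2x_1x_2 + 9x_2^2 + 1/2x_2 - 19/2.
  reduce S modulo (f_1, f_2):
  remainder 21/4x_1 + 9x_2^2 + 1/2x_2 - 19/2 ≠ 0; add h_3 = 21/4x_1 + 9x_2^2 + 1/2x_2 - 19/2 to the basis.

S(f_1,h_3): lcm = x_1x_2^2. S = 2x_1x_2 - 12/7x_2^4 - 2/21x_2^3 + 227/21x_2^2 + 1/2x_2 - 19/2.
  reduce S modulo (f_1, f_2, h_3):
  remainder -12/7x_2^4 - 2/21x_2^3 + 17/3x_2^2 + 3/14x_2 - 57/14 ≠ 0; add h_4 = -12/7x_2^4 - 2/21x_2^3 + 17/3x_2^2 + 3/14x_2 - 57/14 to the basis.

S(f_2,h_3): lcm = x_1x_2. S = -3/2x_1 - 12/7x_2^3 - 2/21x_2^2 + 38/21x_2.
  reduce S modulo (f_1, f_2, h_3, h_4):
  remainder -12/7x_2^3 + 52/21x_2^2 + 41/21x_2 - 19/7 ≠ 0; add h_5 = -12/7x_2^3 + 52/21x_2^2 + 41/21x_2 - 19/7 to the basis.

The other S-polynomials (S(f_1,h_4), S(f_2,h_4), S(h_3,h_4), S(f_1,h_5), S(f_2,h_5), S(h_3,h_5), S(h_4,h_5)) all reduce to 0 modulo the current basis, so we have a Gröbner basis.
Inter-reduce: drop elements whose leading term is divisible by another's, tail-reduce, and make monic.
Reduced Gröbner basis: {x_1 + 12/7x_2^2 + 2/21x_2 - 38/21, x_2^3 - 13/9x_2^2 - 41/36x_2 + 19/12}.
Label its elements g_1 = x_1 + 12/7x_2^2 + 2/21x_2 - 38/21, g_2 = x_2^3 - 13/9x_2^2 - 41/36x_2 + 19/12.

Reduce p = 9x_1x_2^3 - 17x_1x_2^2 - 13/4x_1x_2 + 57/4x_1 + x_2 - 1 modulo G:
  leading term x_1x_2^3: subtract (9x_2^3)·g_1 from 9x_1x_2^3 - 17x_1x_2^2 - 13/4x_1x_2 + 57/4x_1 + x_2 - 1 → -17x_1x_2^2 - 13/4x_1x_2 + 57/4x_1 - 108/7x_2^5 - 6/7x_2^4 + 114/7x_2^3 + x_2 - 1
  leading term x_1x_2^2: subtract (-17x_2^2)·g_1 from -17x_1x_2^2 - 13/4x_1x_2 + 57/4x_1 - 108/7x_2^5 - 6/7x_2^4 + 114/7x_2^3 + x_2 - 1 → -13/4x_1x_2 + 57/4x_1 - 108/7x_2^5 + 198/7x_2^4 + 376/21x_2^3 - 646/21x_2^2 + x_2 - 1
  leading term x_1x_2: subtract (-13/4x_2)·g_1 from -13/4x_1x_2 + 57/4x_1 - 108/7x_2^5 + 198/7x_2^4 + 376/21x_2^3 - 646/21x_2^2 + x_2 - 1 → 57/4x_1 - 108/7x_2^5 + 198/7x_2^4 + 493/21x_2^3 - 1279/42x_2^2 - 205/42x_2 - 1
  leading term x_1: subtract (57/4)·g_1 from 57/4x_1 - 108/7x_2^5 + 198/7x_2^4 + 493/21x_2^3 - 1279/42x_2^2 - 205/42x_2 - 1 → -108/7x_2^5 + 198/7x_2^4 + 493/21x_2^3 - 2305/42x_2^2 - 131/21x_2 + 347/14
  leading term x_2^5: subtract (-108/7x_2^2)·g_2 from -108/7x_2^5 + 198/7x_2^4 + 493/21x_2^3 - 2305/42x_2^2 - 131/21x_2 + 347/14 → 6x_2^4 + 124/21x_2^3 - 1279/42x_2^2 - 131/21x_2 + 347/14
  leading term x_2^4: subtract (6x_2)·g_2 from 6x_2^4 + 124/21x_2^3 - 1279/42x_2^2 - 131/21x_2 + 347/14 → 102/7x_2^3 - 496/21x_2^2 - 661/42x_2 + 347/14
  leading term x_2^3: subtract (102/7)·g_2 from 102/7x_2^3 - 496/21x_2^2 - 661/42x_2 + 347/14 → -18/7x_2^2 + 6/7x_2 + 12/7
  leading term x_2^2: no divisor's leading term divides it; move -18/7x_2^2 to the remainder.
  leading term x_2: no divisor's leading term divides it; move 6/7x_2 to the remainder.
  leading term 1: no divisor's leading term divides it; move 12/7 to the remainder.
  normal form = -18/7x_2^2 + 6/7x_2 + 12/7.
The normal form is nonzero, so p ∉ I. Since p minus its normal form lies in I, I + (p) = I + (r) where r = -18/7x_2^2 + 6/7x_2 + 12/7; decide whether this ideal is the whole ring.
Run Buchberger on G together with r (pairs among the g_i already reduce to 0 since G is a Gröbner basis):
g_1 = x_1 + 12/7x_2^2 + 2/21x_2 - 38/21, LT = x_1.
g_2 = x_2^3 - 13/9x_2^2 - 41/36x_2 + 19/12, LT = x_2^3.
r = -18/7x_2^2 + 6/7x_2 + 12/7, LT = x_2^2.

S(g_2,r): lcm = x_2^3. S = -10/9x_2^2 - 17/36x_2 + 19/12.
  reduce S modulo (g_1, g_2, r):
  remainder -91/108x_2 + 91/108 ≠ 0; add m_4 = -91/108x_2 + 91/108 to the basis.

The other S-polynomials (S(g_1,g_2), S(g_1,r), S(g_1,m_4), S(g_2,m_4), S(r,m_4)) all reduce to 0 modulo the current basis, so we have a Gröbner basis.
Inter-reduce: drop elements whose leading term is divisible by another's, tail-reduce, and make monic.
Reduced Gröbner basis: {x_1, x_2 - 1}.
The reduced Gröbner basis of I + (p) is {x_1, x_2 - 1} ≠ {1}, a proper ideal, so the enlarged system stays consistent: p is independent of I, with normal form -18/7x_2^2 + 6/7x_2 + 12/7.

9x_1x_2^3 - 17x_1x_2^2 - 13/4x_1x_2 + 57/4x_1 + x_2 - 1 is independent of I; its normal form modulo I is -18/7x_2^2 + 6/7x_2 + 12/7.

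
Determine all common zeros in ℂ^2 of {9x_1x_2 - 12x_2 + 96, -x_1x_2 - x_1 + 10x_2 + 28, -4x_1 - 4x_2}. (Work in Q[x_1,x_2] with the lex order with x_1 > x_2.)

{(4, -4)}

Compute a lex Gröbner basis by Buchberger's algorithm.
f_1 = 9x_1x_2 - 12x_2 + 96, LT = x_1x_2.
f_2 = -x_1x_2 - x_1 + 10x_2 + 28, LT = x_1x_2.
f_3 = -4x_1 - 4x_2, LT = x_1.

S(f_1,f_2): lcm = x_1x_2. S = -x_1 + 26/3x_2 + 116/3.
  reduce S modulo (f_1, f_2, f_3):
  remainder 29/3x_2 + 116/3 ≠ 0; add h_4 = 29/3x_2 + 116/3 to the basis.

The other S-polynomials (S(f_1,f_3), S(f_2,f_3), S(f_1,h_4), S(f_2,h_4), S(f_3,h_4)) all reduce to 0 modulo the current basis, so we have a Gröbner basis.
Inter-reduce: drop elements whose leading term is divisible by another's, tail-reduce, and make monic.
Reduced Gröbner basis: {x_1 - 4, x_2 + 4}.

Elimination: the polynomial x_2 + 4 lies in the elimination ideal for x_2, so x_2 ∈ {-4}. For each such x_2, the remaining basis elements (now univariate) give the rest of the solution.
  x_2 = -4: the earlier basis element becomes x_1 - 4 = 0, giving x_1 = 4 — point (4, -4).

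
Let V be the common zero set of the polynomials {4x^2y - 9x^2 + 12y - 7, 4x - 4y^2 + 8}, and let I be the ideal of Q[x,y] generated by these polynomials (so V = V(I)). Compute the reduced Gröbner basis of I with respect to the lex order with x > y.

f_1 = 4x^2y - 9x^2 + 12y - 7, LT = x^2y.
f_2 = 4x - 4y^2 + 8, LT = x.

S(f_1,f_2): lcm = x^2y. S = -9/4x^2 + xy^3 - 2xy + 3y - 7/4.
  leading term x^2: subtract (-9/16x)·f_2 from -9/4x^2 + xy^3 - 2xy + 3y - 7/4 → xy^3 - 9/4xy^2 - 2xy + 9/2x + 3y - 7/4
  leading term xy^3: subtract (1/4y^3)·f_2 from xy^3 - 9/4xy^2 - 2xy + 9/2x + 3y - 7/4 → -9/4xy^2 - 2xy + 9/2x + y^5 - 2y^3 + 3y - 7/4
  leading term xy^2: subtract (-9/16y^2)·f_2 from -9/4xy^2 - 2xy + 9/2x + y^5 - 2y^3 + 3y - 7/4 → -2xy + 9/2x + y^5 - 9/4y^4 - 2y^3 + 9/2y^2 + 3y - 7/4
  leading term xy: subtract (-1/2y)·f_2 from -2xy + 9/2x + y^5 - 9/4y^4 - 2y^3 + 9/2y^2 + 3y - 7/4 → 9/2x + y^5 - 9/4y^4 - 4y^3 + 9/2y^2 + 7y - 7/4
  leading term x: subtract (9/8)·f_2 from 9/2x + y^5 - 9/4y^4 - 4y^3 + 9/2y^2 + 7y - 7/4 → y^5 - 9/4y^4 - 4y^3 + 9y^2 + 7y - 43/4
  leading term y^5: no divisor's leading term divides it; move y^5 to the remainder.
  leading term y^4: no divisor's leading term divides it; move -9/4y^4 to the remainder.
  leading term y^3: no divisor's leading term divides it; move -4y^3 to the remainder.
  leading term y^2: no divisor's leading term divides it; move 9y^2 to the remainder.
  leading term y: no divisor's leading term divides it; move 7y to the remainder.
  leading term 1: no divisor's leading term divides it; move -43/4 to the remainder.
  remainder y^5 - 9/4y^4 - 4y^3 + 9y^2 + 7y - 43/4 ≠ 0; add g_3 = y^5 - 9/4y^4 - 4y^3 + 9y^2 + 7y - 43/4 to the basis.

S(f_1,g_3): lcm = x^2y^5. S = 4x^2y^3 - 9x^2y^2 - 7x^2y + 43/4x^2 + 3y^5 - 7/4y^4.
  leading term x^2y^3: subtract (y^2)·f_1 from 4x^2y^3 - 9x^2y^2 - 7x^2y + 43/4x^2 + 3y^5 - 7/4y^4 → -7x^2y + 43/4x^2 + 3y^5 - 7/4y^4 - 12y^3 + 7y^2
  leading term x^2y: subtract (-7/4)·f_1 from -7x^2y + 43/4x^2 + 3y^5 - 7/4y^4 - 12y^3 + 7y^2 → -5x^2 + 3y^5 - 7/4y^4 - 12y^3 + 7y^2 + 21y - 49/4
  leading term x^2: subtract (-5/4x)·f_2 from -5x^2 + 3y^5 - 7/4y^4 - 12y^3 + 7y^2 + 21y - 49/4 → -5xy^2 + 10x + 3y^5 - 7/4y^4 - 12y^3 + 7y^2 + 21y - 49/4
  leading term xy^2: subtract (-5/4y^2)·f_2 from -5xy^2 + 10x + 3y^5 - 7/4y^4 - 12y^3 + 7y^2 + 21y - 49/4 → 10x + 3y^5 - 27/4y^4 - 12y^3 + 17y^2 + 21y - 49/4
  leading term x: subtract (5/2)·f_2 from 10x + 3y^5 - 27/4y^4 - 12y^3 + 17y^2 + 21y - 49/4 → 3y^5 - 27/4y^4 - 12y^3 + 27y^2 + 21y - 129/4
  leading term y^5: subtract (3)·g_3 from 3y^5 - 27/4y^4 - 12y^3 + 27y^2 + 21y - 129/4 → 0
  remainder 0.

S(f_2,g_3): leading monomials are coprime, so the S-polynomial reduces to 0 (Buchberger's first criterion).
Every S-polynomial of the final basis reduces to 0, so we have a Gröbner basis.
Inter-reduce: drop elements whose leading term is divisible by another's, tail-reduce, and make monic.

G = {x - y^2 + 2, y^5 - 9/4y^4 - 4y^3 + 9y^2 + 7y - 43/4}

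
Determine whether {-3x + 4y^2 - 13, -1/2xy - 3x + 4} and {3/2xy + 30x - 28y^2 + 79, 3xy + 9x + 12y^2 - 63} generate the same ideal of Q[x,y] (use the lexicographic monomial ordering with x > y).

Yes, the ideals are equal.

For a fixed monomial order, each ideal has a unique reduced Gröbner basis; comparing bases decides equality.
Buchberger on the first generating set:
f_1 = -3x + 4y^2 - 13, LT = x.
f_2 = -1/2xy - 3x + 4, LT = xy.

S(f_1,f_2): lcm = xy. S = -6x - 4/3y^3 + 13/3y + 8.
  leading term x: subtract (2)·f_1 from -6x - 4/3y^3 + 13/3y + 8 → -4/3y^3 - 8y^2 + 13/3y + 34
  leading term y^3: no divisor's leading term divides it; move -4/3y^3 to the remainder.
  leading term y^2: no divisor's leading term divides it; move -8y^2 to the remainder.
  leading term y: no divisor's leading term divides it; move 13/3y to the remainder.
  leading term 1: no divisor's leading term divides it; move 34 to the remainder.
  remainder -4/3y^3 - 8y^2 + 13/3y + 34 ≠ 0; add g_3 = -4/3y^3 - 8y^2 + 13/3y + 34 to the basis.

S(f_1,g_3): leading monomials are coprime, so the S-polynomial reduces to 0 (Buchberger's first criterion).
S(f_2,g_3): lcm = xy^3. S = 13/4xy + 51/2x - 8y^2.
  leading term xy: subtract (-13/12y)·f_1 from 13/4xy + 51/2x - 8y^2 → 51/2x + 13/3y^3 - 8y^2 - 169/12y
  leading term x: subtract (-17/2)·f_1 from 51/2x + 13/3y^3 - 8y^2 - 169/12y → 13/3y^3 + 26y^2 - 169/12y - 221/2
  leading term y^3: subtract (-13/4)·g_3 from 13/3y^3 + 26y^2 - 169/12y - 221/2 → 0
  remainder 0.

Every S-polynomial of the final basis reduces to 0, so we have a Gröbner basis.
Inter-reduce: drop elements whose leading term is divisible by another's, tail-reduce, and make monic.
Reduced Gröbner basis: {x - 4/3y^2 + 13/3, y^3 + 6y^2 - 13/4y - 51/2}.

Buchberger on the second generating set:
h_1 = 3/2xy + 30x - 28y^2 + 79, LT = xy.
h_2 = 3xy + 9x + 12y^2 - 63, LT = xy.

S(h_1,h_2): lcm = xy. S = 17x - 68/3y^2 + 221/3.
  leading term x: no divisor's leading term divides it; move 17x to the remainder.
  leading term y^2: no divisor's leading term divides it; move -68/3y^2 to the remainder.
  leading term 1: no divisor's leading term divides it; move 221/3 to the remainder.
  remainder 17x - 68/3y^2 + 221/3 ≠ 0; add k_3 = 17x - 68/3y^2 + 221/3 to the basis.

S(h_1,k_3): lcm = xy. S = 20x + 4/3y^3 - 56/3y^2 - 13/3y + 158/3.
  leading term x: subtract (20/17)·k_3 from 20x + 4/3y^3 - 56/3y^2 - 13/3y + 158/3 → 4/3y^3 + 8y^2 - 13/3y - 34
  leading term y^3: no divisor's leading term divides it; move 4/3y^3 to the remainder.
  leading term y^2: no divisor's leading term divides it; move 8y^2 to the remainder.
  leading term y: no divisor's leading term divides it; move -13/3y to the remainder.
  leading term 1: no divisor's leading term divides it; move -34 to the remainder.
  remainder 4/3y^3 + 8y^2 - 13/3y - 34 ≠ 0; add k_4 = 4/3y^3 + 8y^2 - 13/3y - 34 to the basis.

S(h_2,k_3): lcm = xy. S = 3x + 4/3y^3 + 4y^2 - 13/3y - 21.
  leading term x: subtract (3/17)·k_3 from 3x + 4/3y^3 + 4y^2 - 13/3y - 21 → 4/3y^3 + 8y^2 - 13/3y - 34
  leading term y^3: subtract (1)·k_4 from 4/3y^3 + 8y^2 - 13/3y - 34 → 0
  remainder 0.

S(h_1,k_4): lcm = xy^3. S = 14xy^2 + 13/4xy + 51/2x - 56/3y^4 + 158/3y^2.
  leading term xy^2: subtract (28/3y)·h_1 from 14xy^2 + 13/4xy + 51/2x - 56/3y^4 + 158/3y^2 → -1107/4xy + 51/2x - 56/3y^4 + 784/3y^3 + 158/3y^2 - 2212/3y
  leading term xy: subtract (-369/2)·h_1 from -1107/4xy + 51/2x - 56/3y^4 + 784/3y^3 + 158/3y^2 - 2212/3y → 11121/2x - 56/3y^4 + 784/3y^3 - 15340/3y^2 - 2212/3y + 29151/2
  leading term x: subtract (11121/34)·k_3 from 11121/2x - 56/3y^4 + 784/3y^3 - 15340/3y^2 - 2212/3y + 29151/2 → -56/3y^4 + 784/3y^3 + 6902/3y^2 - 2212/3y - 9520
  leading term y^4: subtract (-14y)·k_4 from -56/3y^4 + 784/3y^3 + 6902/3y^2 - 2212/3y - 9520 → 1120/3y^3 + 2240y^2 - 3640/3y - 9520
  leading term y^3: subtract (280)·k_4 from 1120/3y^3 + 2240y^2 - 3640/3y - 9520 → 0
  remainder 0.

S(h_2,k_4): lcm = xy^3. S = -3xy^2 + 13/4xy + 51/2x + 4y^4 - 21y^2.
  leading term xy^2: subtract (-2y)·h_1 from -3xy^2 + 13/4xy + 51/2x + 4y^4 - 21y^2 → 253/4xy + 51/2x + 4y^4 - 56y^3 - 21y^2 + 158y
  leading term xy: subtract (253/6)·h_1 from 253/4xy + 51/2x + 4y^4 - 56y^3 - 21y^2 + 158y → -2479/2x + 4y^4 - 56y^3 + 3479/3y^2 + 158y - 19987/6
  leading term x: subtract (-2479/34)·k_3 from -2479/2x + 4y^4 - 56y^3 + 3479/3y^2 + 158y - 19987/6 → 4y^4 - 56y^3 - 493y^2 + 158y + 2040
  leading term y^4: subtract (3y)·k_4 from 4y^4 - 56y^3 - 493y^2 + 158y + 2040 → -80y^3 - 480y^2 + 260y + 2040
  leading term y^3: subtract (-60)·k_4 from -80y^3 - 480y^2 + 260y + 2040 → 0
  remainder 0.

S(k_3,k_4): leading monomials are coprime, so the S-polynomial reduces to 0 (Buchberger's first criterion).
Every S-polynomial of the final basis reduces to 0, so we have a Gröbner basis.
Inter-reduce: drop elements whose leading term is divisible by another's, tail-reduce, and make monic.
Reduced Gröbner basis: {x - 4/3y^2 + 13/3, y^3 + 6y^2 - 13/4y - 51/2}.

These coincide, so the ideals are equal.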